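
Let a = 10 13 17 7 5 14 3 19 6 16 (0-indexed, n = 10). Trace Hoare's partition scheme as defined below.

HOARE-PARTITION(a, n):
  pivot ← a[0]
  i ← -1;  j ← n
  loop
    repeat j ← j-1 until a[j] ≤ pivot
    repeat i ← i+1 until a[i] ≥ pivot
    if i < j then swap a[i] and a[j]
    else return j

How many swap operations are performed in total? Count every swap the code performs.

3

pivot = a[0] = 10; i = -1, j = 10
j→8 (a[8]=6≤10), i→0 (a[0]=10≥10); i<j, swap → 6 13 17 7 5 14 3 19 10 16
j→6 (a[6]=3≤10), i→1 (a[1]=13≥10); i<j, swap → 6 3 17 7 5 14 13 19 10 16
j→4 (a[4]=5≤10), i→2 (a[2]=17≥10); i<j, swap → 6 3 5 7 17 14 13 19 10 16
j→3, i→4; i≥j, return j=3. a = 6 3 5 7 17 14 13 19 10 16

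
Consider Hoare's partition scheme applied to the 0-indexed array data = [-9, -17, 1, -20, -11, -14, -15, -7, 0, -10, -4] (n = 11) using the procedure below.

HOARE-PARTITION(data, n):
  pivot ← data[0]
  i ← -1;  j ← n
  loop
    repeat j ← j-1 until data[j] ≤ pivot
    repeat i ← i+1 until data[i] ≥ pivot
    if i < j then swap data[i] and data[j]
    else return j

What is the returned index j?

pivot = data[0] = -9; i = -1, j = 11
j→9 (data[9]=-10≤-9), i→0 (data[0]=-9≥-9); i<j, swap → [-10, -17, 1, -20, -11, -14, -15, -7, 0, -9, -4]
j→6 (data[6]=-15≤-9), i→2 (data[2]=1≥-9); i<j, swap → [-10, -17, -15, -20, -11, -14, 1, -7, 0, -9, -4]
j→5, i→6; i≥j, return j=5. data = [-10, -17, -15, -20, -11, -14, 1, -7, 0, -9, -4]

5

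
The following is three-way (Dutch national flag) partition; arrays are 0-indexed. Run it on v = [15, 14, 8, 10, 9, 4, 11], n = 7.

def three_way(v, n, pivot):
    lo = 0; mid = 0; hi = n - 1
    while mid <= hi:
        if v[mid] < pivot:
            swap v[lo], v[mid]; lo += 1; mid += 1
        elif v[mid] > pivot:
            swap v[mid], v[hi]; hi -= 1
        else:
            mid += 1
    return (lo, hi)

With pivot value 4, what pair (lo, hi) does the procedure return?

(0, 0)

pivot = 4; lo=0, mid=0, hi=6
v[mid]=15>4: swap v[0],v[6]; hi=5 → [11, 14, 8, 10, 9, 4, 15]
v[mid]=11>4: swap v[0],v[5]; hi=4 → [4, 14, 8, 10, 9, 11, 15]
v[mid]=4=4: mid=1
v[mid]=14>4: swap v[1],v[4]; hi=3 → [4, 9, 8, 10, 14, 11, 15]
v[mid]=9>4: swap v[1],v[3]; hi=2 → [4, 10, 8, 9, 14, 11, 15]
v[mid]=10>4: swap v[1],v[2]; hi=1 → [4, 8, 10, 9, 14, 11, 15]
v[mid]=8>4: swap v[1],v[1]; hi=0 → [4, 8, 10, 9, 14, 11, 15]
end: lo=0, hi=0; v = [4, 8, 10, 9, 14, 11, 15]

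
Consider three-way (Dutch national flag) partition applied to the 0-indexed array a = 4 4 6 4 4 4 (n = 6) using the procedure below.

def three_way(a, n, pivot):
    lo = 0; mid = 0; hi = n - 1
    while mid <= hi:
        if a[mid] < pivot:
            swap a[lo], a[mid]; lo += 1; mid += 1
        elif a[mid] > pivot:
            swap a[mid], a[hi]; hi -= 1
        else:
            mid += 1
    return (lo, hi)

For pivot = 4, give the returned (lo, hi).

lo=0 mid=0 hi=5
4=4: mid=1
4=4: mid=2
6>4: swap(2,5), hi=4 ⇒ 4 4 4 4 4 6
4=4: mid=3
4=4: mid=4
4=4: mid=5
done. lo=0 hi=4; a=4 4 4 4 4 6

(0, 4)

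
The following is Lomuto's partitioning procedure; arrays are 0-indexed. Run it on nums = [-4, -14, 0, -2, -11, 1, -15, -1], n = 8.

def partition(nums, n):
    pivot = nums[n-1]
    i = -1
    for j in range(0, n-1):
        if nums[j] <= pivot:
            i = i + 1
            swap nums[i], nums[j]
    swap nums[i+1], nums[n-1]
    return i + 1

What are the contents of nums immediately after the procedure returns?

[-4, -14, -2, -11, -15, -1, 0, 1]

pivot = nums[7] = -1; i = -1
j=0: nums[0]=-4 ≤ -1 → i=0, swap nums[0],nums[0] (no change) → [-4, -14, 0, -2, -11, 1, -15, -1]
j=1: nums[1]=-14 ≤ -1 → i=1, swap nums[1],nums[1] (no change) → [-4, -14, 0, -2, -11, 1, -15, -1]
j=2: nums[2]=0 > -1 → no swap
j=3: nums[3]=-2 ≤ -1 → i=2, swap nums[2],nums[3] → [-4, -14, -2, 0, -11, 1, -15, -1]
j=4: nums[4]=-11 ≤ -1 → i=3, swap nums[3],nums[4] → [-4, -14, -2, -11, 0, 1, -15, -1]
j=5: nums[5]=1 > -1 → no swap
j=6: nums[6]=-15 ≤ -1 → i=4, swap nums[4],nums[6] → [-4, -14, -2, -11, -15, 1, 0, -1]
final swap nums[5],nums[7] → [-4, -14, -2, -11, -15, -1, 0, 1]; return 5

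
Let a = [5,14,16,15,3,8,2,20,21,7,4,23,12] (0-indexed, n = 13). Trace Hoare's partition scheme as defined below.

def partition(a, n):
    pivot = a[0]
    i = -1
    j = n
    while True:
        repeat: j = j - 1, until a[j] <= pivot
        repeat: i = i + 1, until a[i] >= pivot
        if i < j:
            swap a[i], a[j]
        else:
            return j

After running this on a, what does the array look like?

pivot=5
j stops at 10 (4), i stops at 0 (5); swap ⇒ [4,14,16,15,3,8,2,20,21,7,5,23,12]
j stops at 6 (2), i stops at 1 (14); swap ⇒ [4,2,16,15,3,8,14,20,21,7,5,23,12]
j stops at 4 (3), i stops at 2 (16); swap ⇒ [4,2,3,15,16,8,14,20,21,7,5,23,12]
j stops at 2, i stops at 3; i≥j ⇒ return 2. a=[4,2,3,15,16,8,14,20,21,7,5,23,12]

[4,2,3,15,16,8,14,20,21,7,5,23,12]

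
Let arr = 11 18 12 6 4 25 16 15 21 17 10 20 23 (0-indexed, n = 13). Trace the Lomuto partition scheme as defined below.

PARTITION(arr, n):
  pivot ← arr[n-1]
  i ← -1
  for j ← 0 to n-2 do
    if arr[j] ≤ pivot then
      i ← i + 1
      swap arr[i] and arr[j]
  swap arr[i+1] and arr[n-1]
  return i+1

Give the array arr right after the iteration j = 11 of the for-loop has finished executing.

11 18 12 6 4 16 15 21 17 10 20 25 23

pivot=23, i=-1
j=0: 11≤23, i=0, swap(0,0) ⇒ 11 18 12 6 4 25 16 15 21 17 10 20 23
j=1: 18≤23, i=1, swap(1,1) ⇒ 11 18 12 6 4 25 16 15 21 17 10 20 23
j=2: 12≤23, i=2, swap(2,2) ⇒ 11 18 12 6 4 25 16 15 21 17 10 20 23
j=3: 6≤23, i=3, swap(3,3) ⇒ 11 18 12 6 4 25 16 15 21 17 10 20 23
j=4: 4≤23, i=4, swap(4,4) ⇒ 11 18 12 6 4 25 16 15 21 17 10 20 23
j=5: 25>23, skip
j=6: 16≤23, i=5, swap(5,6) ⇒ 11 18 12 6 4 16 25 15 21 17 10 20 23
j=7: 15≤23, i=6, swap(6,7) ⇒ 11 18 12 6 4 16 15 25 21 17 10 20 23
j=8: 21≤23, i=7, swap(7,8) ⇒ 11 18 12 6 4 16 15 21 25 17 10 20 23
j=9: 17≤23, i=8, swap(8,9) ⇒ 11 18 12 6 4 16 15 21 17 25 10 20 23
j=10: 10≤23, i=9, swap(9,10) ⇒ 11 18 12 6 4 16 15 21 17 10 25 20 23
j=11: 20≤23, i=10, swap(10,11) ⇒ 11 18 12 6 4 16 15 21 17 10 20 25 23
(after j=11) arr = 11 18 12 6 4 16 15 21 17 10 20 25 23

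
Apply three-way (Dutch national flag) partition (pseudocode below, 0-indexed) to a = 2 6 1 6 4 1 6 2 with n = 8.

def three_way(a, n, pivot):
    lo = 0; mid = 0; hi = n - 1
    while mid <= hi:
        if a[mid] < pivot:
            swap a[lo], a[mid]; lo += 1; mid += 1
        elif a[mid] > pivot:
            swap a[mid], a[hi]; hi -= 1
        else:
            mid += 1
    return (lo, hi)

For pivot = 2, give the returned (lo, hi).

pivot = 2; lo=0, mid=0, hi=7
a[mid]=2=2: mid=1
a[mid]=6>2: swap a[1],a[7]; hi=6 → 2 2 1 6 4 1 6 6
a[mid]=2=2: mid=2
a[mid]=1<2: swap a[0],a[2]; lo=1,mid=3 → 1 2 2 6 4 1 6 6
a[mid]=6>2: swap a[3],a[6]; hi=5 → 1 2 2 6 4 1 6 6
a[mid]=6>2: swap a[3],a[5]; hi=4 → 1 2 2 1 4 6 6 6
a[mid]=1<2: swap a[1],a[3]; lo=2,mid=4 → 1 1 2 2 4 6 6 6
a[mid]=4>2: swap a[4],a[4]; hi=3 → 1 1 2 2 4 6 6 6
end: lo=2, hi=3; a = 1 1 2 2 4 6 6 6

(2, 3)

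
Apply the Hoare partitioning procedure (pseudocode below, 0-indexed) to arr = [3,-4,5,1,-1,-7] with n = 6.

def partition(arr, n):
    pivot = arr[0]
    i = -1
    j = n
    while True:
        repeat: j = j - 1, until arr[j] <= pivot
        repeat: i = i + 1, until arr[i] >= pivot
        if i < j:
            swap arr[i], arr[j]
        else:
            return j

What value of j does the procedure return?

pivot = arr[0] = 3; i = -1, j = 6
j→5 (arr[5]=-7≤3), i→0 (arr[0]=3≥3); i<j, swap → [-7,-4,5,1,-1,3]
j→4 (arr[4]=-1≤3), i→2 (arr[2]=5≥3); i<j, swap → [-7,-4,-1,1,5,3]
j→3, i→4; i≥j, return j=3. arr = [-7,-4,-1,1,5,3]

3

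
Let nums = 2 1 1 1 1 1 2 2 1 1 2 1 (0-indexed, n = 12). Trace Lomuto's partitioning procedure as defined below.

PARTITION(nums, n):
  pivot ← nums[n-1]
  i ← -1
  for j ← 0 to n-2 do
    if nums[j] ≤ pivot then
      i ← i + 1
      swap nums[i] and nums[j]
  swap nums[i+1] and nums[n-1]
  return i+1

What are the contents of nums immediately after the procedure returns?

1 1 1 1 1 1 1 1 2 2 2 2

pivot=1, i=-1
j=0: 2>1, skip
j=1: 1≤1, i=0, swap(0,1) ⇒ 1 2 1 1 1 1 2 2 1 1 2 1
j=2: 1≤1, i=1, swap(1,2) ⇒ 1 1 2 1 1 1 2 2 1 1 2 1
j=3: 1≤1, i=2, swap(2,3) ⇒ 1 1 1 2 1 1 2 2 1 1 2 1
j=4: 1≤1, i=3, swap(3,4) ⇒ 1 1 1 1 2 1 2 2 1 1 2 1
j=5: 1≤1, i=4, swap(4,5) ⇒ 1 1 1 1 1 2 2 2 1 1 2 1
j=6: 2>1, skip
j=7: 2>1, skip
j=8: 1≤1, i=5, swap(5,8) ⇒ 1 1 1 1 1 1 2 2 2 1 2 1
j=9: 1≤1, i=6, swap(6,9) ⇒ 1 1 1 1 1 1 1 2 2 2 2 1
j=10: 2>1, skip
swap(7,11) ⇒ 1 1 1 1 1 1 1 1 2 2 2 2; return 7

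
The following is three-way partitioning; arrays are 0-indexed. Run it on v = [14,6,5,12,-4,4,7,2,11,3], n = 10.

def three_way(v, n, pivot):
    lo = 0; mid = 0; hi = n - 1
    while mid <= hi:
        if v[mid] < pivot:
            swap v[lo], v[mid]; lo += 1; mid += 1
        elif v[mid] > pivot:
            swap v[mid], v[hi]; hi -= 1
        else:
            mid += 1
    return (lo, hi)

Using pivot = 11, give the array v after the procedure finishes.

pivot = 11; lo=0, mid=0, hi=9
v[mid]=14>11: swap v[0],v[9]; hi=8 → [3,6,5,12,-4,4,7,2,11,14]
v[mid]=3<11: swap v[0],v[0]; lo=1,mid=1 → [3,6,5,12,-4,4,7,2,11,14]
v[mid]=6<11: swap v[1],v[1]; lo=2,mid=2 → [3,6,5,12,-4,4,7,2,11,14]
v[mid]=5<11: swap v[2],v[2]; lo=3,mid=3 → [3,6,5,12,-4,4,7,2,11,14]
v[mid]=12>11: swap v[3],v[8]; hi=7 → [3,6,5,11,-4,4,7,2,12,14]
v[mid]=11=11: mid=4
v[mid]=-4<11: swap v[3],v[4]; lo=4,mid=5 → [3,6,5,-4,11,4,7,2,12,14]
v[mid]=4<11: swap v[4],v[5]; lo=5,mid=6 → [3,6,5,-4,4,11,7,2,12,14]
v[mid]=7<11: swap v[5],v[6]; lo=6,mid=7 → [3,6,5,-4,4,7,11,2,12,14]
v[mid]=2<11: swap v[6],v[7]; lo=7,mid=8 → [3,6,5,-4,4,7,2,11,12,14]
end: lo=7, hi=7; v = [3,6,5,-4,4,7,2,11,12,14]

[3,6,5,-4,4,7,2,11,12,14]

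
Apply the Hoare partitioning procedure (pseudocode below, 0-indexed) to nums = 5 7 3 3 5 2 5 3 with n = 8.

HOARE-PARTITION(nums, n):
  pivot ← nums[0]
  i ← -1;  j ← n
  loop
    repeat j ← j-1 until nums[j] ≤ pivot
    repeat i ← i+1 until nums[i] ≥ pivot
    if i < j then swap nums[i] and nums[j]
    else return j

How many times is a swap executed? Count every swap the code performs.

3

pivot = nums[0] = 5; i = -1, j = 8
j→7 (nums[7]=3≤5), i→0 (nums[0]=5≥5); i<j, swap → 3 7 3 3 5 2 5 5
j→6 (nums[6]=5≤5), i→1 (nums[1]=7≥5); i<j, swap → 3 5 3 3 5 2 7 5
j→5 (nums[5]=2≤5), i→4 (nums[4]=5≥5); i<j, swap → 3 5 3 3 2 5 7 5
j→4, i→5; i≥j, return j=4. nums = 3 5 3 3 2 5 7 5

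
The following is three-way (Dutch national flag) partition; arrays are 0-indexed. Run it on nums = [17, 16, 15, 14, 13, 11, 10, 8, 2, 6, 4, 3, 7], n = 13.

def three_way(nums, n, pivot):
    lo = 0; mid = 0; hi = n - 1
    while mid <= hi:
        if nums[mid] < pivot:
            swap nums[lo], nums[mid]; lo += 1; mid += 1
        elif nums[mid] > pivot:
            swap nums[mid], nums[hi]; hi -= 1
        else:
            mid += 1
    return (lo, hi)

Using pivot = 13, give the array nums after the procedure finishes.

pivot = 13; lo=0, mid=0, hi=12
nums[mid]=17>13: swap nums[0],nums[12]; hi=11 → [7, 16, 15, 14, 13, 11, 10, 8, 2, 6, 4, 3, 17]
nums[mid]=7<13: swap nums[0],nums[0]; lo=1,mid=1 → [7, 16, 15, 14, 13, 11, 10, 8, 2, 6, 4, 3, 17]
nums[mid]=16>13: swap nums[1],nums[11]; hi=10 → [7, 3, 15, 14, 13, 11, 10, 8, 2, 6, 4, 16, 17]
nums[mid]=3<13: swap nums[1],nums[1]; lo=2,mid=2 → [7, 3, 15, 14, 13, 11, 10, 8, 2, 6, 4, 16, 17]
nums[mid]=15>13: swap nums[2],nums[10]; hi=9 → [7, 3, 4, 14, 13, 11, 10, 8, 2, 6, 15, 16, 17]
nums[mid]=4<13: swap nums[2],nums[2]; lo=3,mid=3 → [7, 3, 4, 14, 13, 11, 10, 8, 2, 6, 15, 16, 17]
nums[mid]=14>13: swap nums[3],nums[9]; hi=8 → [7, 3, 4, 6, 13, 11, 10, 8, 2, 14, 15, 16, 17]
nums[mid]=6<13: swap nums[3],nums[3]; lo=4,mid=4 → [7, 3, 4, 6, 13, 11, 10, 8, 2, 14, 15, 16, 17]
nums[mid]=13=13: mid=5
nums[mid]=11<13: swap nums[4],nums[5]; lo=5,mid=6 → [7, 3, 4, 6, 11, 13, 10, 8, 2, 14, 15, 16, 17]
nums[mid]=10<13: swap nums[5],nums[6]; lo=6,mid=7 → [7, 3, 4, 6, 11, 10, 13, 8, 2, 14, 15, 16, 17]
nums[mid]=8<13: swap nums[6],nums[7]; lo=7,mid=8 → [7, 3, 4, 6, 11, 10, 8, 13, 2, 14, 15, 16, 17]
nums[mid]=2<13: swap nums[7],nums[8]; lo=8,mid=9 → [7, 3, 4, 6, 11, 10, 8, 2, 13, 14, 15, 16, 17]
end: lo=8, hi=8; nums = [7, 3, 4, 6, 11, 10, 8, 2, 13, 14, 15, 16, 17]

[7, 3, 4, 6, 11, 10, 8, 2, 13, 14, 15, 16, 17]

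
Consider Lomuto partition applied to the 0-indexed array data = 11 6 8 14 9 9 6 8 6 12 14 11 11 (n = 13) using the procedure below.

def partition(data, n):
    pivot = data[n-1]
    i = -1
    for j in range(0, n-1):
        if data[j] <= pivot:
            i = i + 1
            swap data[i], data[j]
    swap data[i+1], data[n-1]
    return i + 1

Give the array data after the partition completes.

11 6 8 9 9 6 8 6 11 11 14 14 12

pivot = data[12] = 11; i = -1
j=0: data[0]=11 ≤ 11 → i=0, swap data[0],data[0] (no change) → 11 6 8 14 9 9 6 8 6 12 14 11 11
j=1: data[1]=6 ≤ 11 → i=1, swap data[1],data[1] (no change) → 11 6 8 14 9 9 6 8 6 12 14 11 11
j=2: data[2]=8 ≤ 11 → i=2, swap data[2],data[2] (no change) → 11 6 8 14 9 9 6 8 6 12 14 11 11
j=3: data[3]=14 > 11 → no swap
j=4: data[4]=9 ≤ 11 → i=3, swap data[3],data[4] → 11 6 8 9 14 9 6 8 6 12 14 11 11
j=5: data[5]=9 ≤ 11 → i=4, swap data[4],data[5] → 11 6 8 9 9 14 6 8 6 12 14 11 11
j=6: data[6]=6 ≤ 11 → i=5, swap data[5],data[6] → 11 6 8 9 9 6 14 8 6 12 14 11 11
j=7: data[7]=8 ≤ 11 → i=6, swap data[6],data[7] → 11 6 8 9 9 6 8 14 6 12 14 11 11
j=8: data[8]=6 ≤ 11 → i=7, swap data[7],data[8] → 11 6 8 9 9 6 8 6 14 12 14 11 11
j=9: data[9]=12 > 11 → no swap
j=10: data[10]=14 > 11 → no swap
j=11: data[11]=11 ≤ 11 → i=8, swap data[8],data[11] → 11 6 8 9 9 6 8 6 11 12 14 14 11
final swap data[9],data[12] → 11 6 8 9 9 6 8 6 11 11 14 14 12; return 9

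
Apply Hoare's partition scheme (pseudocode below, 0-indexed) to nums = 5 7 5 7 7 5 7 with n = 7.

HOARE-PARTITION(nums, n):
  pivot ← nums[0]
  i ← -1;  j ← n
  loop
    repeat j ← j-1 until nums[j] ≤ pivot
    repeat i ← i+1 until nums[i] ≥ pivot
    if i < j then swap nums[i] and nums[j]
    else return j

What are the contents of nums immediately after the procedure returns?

5 5 7 7 7 5 7

pivot=5
j stops at 5 (5), i stops at 0 (5); swap ⇒ 5 7 5 7 7 5 7
j stops at 2 (5), i stops at 1 (7); swap ⇒ 5 5 7 7 7 5 7
j stops at 1, i stops at 2; i≥j ⇒ return 1. nums=5 5 7 7 7 5 7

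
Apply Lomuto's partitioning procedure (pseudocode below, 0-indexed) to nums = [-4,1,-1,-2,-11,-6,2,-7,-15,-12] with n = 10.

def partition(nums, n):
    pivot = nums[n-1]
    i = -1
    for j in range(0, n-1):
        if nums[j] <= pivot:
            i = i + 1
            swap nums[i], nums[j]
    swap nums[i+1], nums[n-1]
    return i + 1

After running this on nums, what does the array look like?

pivot=-12, i=-1
j=0: -4>-12, skip
j=1: 1>-12, skip
j=2: -1>-12, skip
j=3: -2>-12, skip
j=4: -11>-12, skip
j=5: -6>-12, skip
j=6: 2>-12, skip
j=7: -7>-12, skip
j=8: -15≤-12, i=0, swap(0,8) ⇒ [-15,1,-1,-2,-11,-6,2,-7,-4,-12]
swap(1,9) ⇒ [-15,-12,-1,-2,-11,-6,2,-7,-4,1]; return 1

[-15,-12,-1,-2,-11,-6,2,-7,-4,1]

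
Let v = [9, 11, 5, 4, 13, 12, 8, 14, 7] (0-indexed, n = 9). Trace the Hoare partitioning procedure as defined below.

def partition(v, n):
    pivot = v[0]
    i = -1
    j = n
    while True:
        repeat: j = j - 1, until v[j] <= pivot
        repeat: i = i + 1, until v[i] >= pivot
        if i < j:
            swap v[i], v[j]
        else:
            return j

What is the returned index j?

3

pivot = v[0] = 9; i = -1, j = 9
j→8 (v[8]=7≤9), i→0 (v[0]=9≥9); i<j, swap → [7, 11, 5, 4, 13, 12, 8, 14, 9]
j→6 (v[6]=8≤9), i→1 (v[1]=11≥9); i<j, swap → [7, 8, 5, 4, 13, 12, 11, 14, 9]
j→3, i→4; i≥j, return j=3. v = [7, 8, 5, 4, 13, 12, 11, 14, 9]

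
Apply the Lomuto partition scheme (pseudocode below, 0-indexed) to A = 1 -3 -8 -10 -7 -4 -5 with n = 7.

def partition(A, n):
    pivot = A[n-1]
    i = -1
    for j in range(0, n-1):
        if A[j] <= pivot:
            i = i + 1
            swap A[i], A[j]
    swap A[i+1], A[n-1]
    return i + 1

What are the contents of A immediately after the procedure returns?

-8 -10 -7 -5 1 -4 -3

pivot = A[6] = -5; i = -1
j=0: A[0]=1 > -5 → no swap
j=1: A[1]=-3 > -5 → no swap
j=2: A[2]=-8 ≤ -5 → i=0, swap A[0],A[2] → -8 -3 1 -10 -7 -4 -5
j=3: A[3]=-10 ≤ -5 → i=1, swap A[1],A[3] → -8 -10 1 -3 -7 -4 -5
j=4: A[4]=-7 ≤ -5 → i=2, swap A[2],A[4] → -8 -10 -7 -3 1 -4 -5
j=5: A[5]=-4 > -5 → no swap
final swap A[3],A[6] → -8 -10 -7 -5 1 -4 -3; return 3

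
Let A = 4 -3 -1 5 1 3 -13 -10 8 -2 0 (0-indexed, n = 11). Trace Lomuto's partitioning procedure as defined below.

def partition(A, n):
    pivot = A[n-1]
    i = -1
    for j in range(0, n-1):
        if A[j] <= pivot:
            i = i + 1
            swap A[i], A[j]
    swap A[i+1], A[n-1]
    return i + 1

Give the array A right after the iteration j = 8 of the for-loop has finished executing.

pivot = A[10] = 0; i = -1
j=0: A[0]=4 > 0 → no swap
j=1: A[1]=-3 ≤ 0 → i=0, swap A[0],A[1] → -3 4 -1 5 1 3 -13 -10 8 -2 0
j=2: A[2]=-1 ≤ 0 → i=1, swap A[1],A[2] → -3 -1 4 5 1 3 -13 -10 8 -2 0
j=3: A[3]=5 > 0 → no swap
j=4: A[4]=1 > 0 → no swap
j=5: A[5]=3 > 0 → no swap
j=6: A[6]=-13 ≤ 0 → i=2, swap A[2],A[6] → -3 -1 -13 5 1 3 4 -10 8 -2 0
j=7: A[7]=-10 ≤ 0 → i=3, swap A[3],A[7] → -3 -1 -13 -10 1 3 4 5 8 -2 0
j=8: A[8]=8 > 0 → no swap
(after j=8) A = -3 -1 -13 -10 1 3 4 5 8 -2 0

-3 -1 -13 -10 1 3 4 5 8 -2 0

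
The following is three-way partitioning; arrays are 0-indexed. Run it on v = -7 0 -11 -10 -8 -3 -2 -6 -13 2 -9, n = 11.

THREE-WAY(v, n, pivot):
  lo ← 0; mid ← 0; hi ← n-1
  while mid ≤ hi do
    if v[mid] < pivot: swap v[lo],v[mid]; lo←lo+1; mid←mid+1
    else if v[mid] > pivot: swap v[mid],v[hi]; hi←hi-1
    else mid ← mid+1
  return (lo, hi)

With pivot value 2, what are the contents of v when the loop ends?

-7 0 -11 -10 -8 -3 -2 -6 -13 -9 2

pivot = 2; lo=0, mid=0, hi=10
v[mid]=-7<2: swap v[0],v[0]; lo=1,mid=1 → -7 0 -11 -10 -8 -3 -2 -6 -13 2 -9
v[mid]=0<2: swap v[1],v[1]; lo=2,mid=2 → -7 0 -11 -10 -8 -3 -2 -6 -13 2 -9
v[mid]=-11<2: swap v[2],v[2]; lo=3,mid=3 → -7 0 -11 -10 -8 -3 -2 -6 -13 2 -9
v[mid]=-10<2: swap v[3],v[3]; lo=4,mid=4 → -7 0 -11 -10 -8 -3 -2 -6 -13 2 -9
v[mid]=-8<2: swap v[4],v[4]; lo=5,mid=5 → -7 0 -11 -10 -8 -3 -2 -6 -13 2 -9
v[mid]=-3<2: swap v[5],v[5]; lo=6,mid=6 → -7 0 -11 -10 -8 -3 -2 -6 -13 2 -9
v[mid]=-2<2: swap v[6],v[6]; lo=7,mid=7 → -7 0 -11 -10 -8 -3 -2 -6 -13 2 -9
v[mid]=-6<2: swap v[7],v[7]; lo=8,mid=8 → -7 0 -11 -10 -8 -3 -2 -6 -13 2 -9
v[mid]=-13<2: swap v[8],v[8]; lo=9,mid=9 → -7 0 -11 -10 -8 -3 -2 -6 -13 2 -9
v[mid]=2=2: mid=10
v[mid]=-9<2: swap v[9],v[10]; lo=10,mid=11 → -7 0 -11 -10 -8 -3 -2 -6 -13 -9 2
end: lo=10, hi=10; v = -7 0 -11 -10 -8 -3 -2 -6 -13 -9 2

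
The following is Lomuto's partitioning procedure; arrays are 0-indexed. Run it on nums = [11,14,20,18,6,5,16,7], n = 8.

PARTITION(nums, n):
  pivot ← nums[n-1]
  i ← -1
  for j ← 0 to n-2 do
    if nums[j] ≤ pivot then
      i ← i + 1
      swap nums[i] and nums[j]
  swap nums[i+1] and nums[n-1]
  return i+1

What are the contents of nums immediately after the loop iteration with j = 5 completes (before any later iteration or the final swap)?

pivot = nums[7] = 7; i = -1
j=0: nums[0]=11 > 7 → no swap
j=1: nums[1]=14 > 7 → no swap
j=2: nums[2]=20 > 7 → no swap
j=3: nums[3]=18 > 7 → no swap
j=4: nums[4]=6 ≤ 7 → i=0, swap nums[0],nums[4] → [6,14,20,18,11,5,16,7]
j=5: nums[5]=5 ≤ 7 → i=1, swap nums[1],nums[5] → [6,5,20,18,11,14,16,7]
(after j=5) nums = [6,5,20,18,11,14,16,7]

[6,5,20,18,11,14,16,7]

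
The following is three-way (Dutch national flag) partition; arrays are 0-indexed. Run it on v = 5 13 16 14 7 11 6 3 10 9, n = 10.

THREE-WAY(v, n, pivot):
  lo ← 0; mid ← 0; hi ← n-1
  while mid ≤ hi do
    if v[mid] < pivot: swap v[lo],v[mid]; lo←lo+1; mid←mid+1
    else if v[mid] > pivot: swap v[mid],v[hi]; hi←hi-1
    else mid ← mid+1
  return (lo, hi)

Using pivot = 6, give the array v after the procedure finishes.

5 3 6 7 11 14 16 10 9 13

lo=0 mid=0 hi=9
5<6: swap(0,0), lo=1 mid=1 ⇒ 5 13 16 14 7 11 6 3 10 9
13>6: swap(1,9), hi=8 ⇒ 5 9 16 14 7 11 6 3 10 13
9>6: swap(1,8), hi=7 ⇒ 5 10 16 14 7 11 6 3 9 13
10>6: swap(1,7), hi=6 ⇒ 5 3 16 14 7 11 6 10 9 13
3<6: swap(1,1), lo=2 mid=2 ⇒ 5 3 16 14 7 11 6 10 9 13
16>6: swap(2,6), hi=5 ⇒ 5 3 6 14 7 11 16 10 9 13
6=6: mid=3
14>6: swap(3,5), hi=4 ⇒ 5 3 6 11 7 14 16 10 9 13
11>6: swap(3,4), hi=3 ⇒ 5 3 6 7 11 14 16 10 9 13
7>6: swap(3,3), hi=2 ⇒ 5 3 6 7 11 14 16 10 9 13
done. lo=2 hi=2; v=5 3 6 7 11 14 16 10 9 13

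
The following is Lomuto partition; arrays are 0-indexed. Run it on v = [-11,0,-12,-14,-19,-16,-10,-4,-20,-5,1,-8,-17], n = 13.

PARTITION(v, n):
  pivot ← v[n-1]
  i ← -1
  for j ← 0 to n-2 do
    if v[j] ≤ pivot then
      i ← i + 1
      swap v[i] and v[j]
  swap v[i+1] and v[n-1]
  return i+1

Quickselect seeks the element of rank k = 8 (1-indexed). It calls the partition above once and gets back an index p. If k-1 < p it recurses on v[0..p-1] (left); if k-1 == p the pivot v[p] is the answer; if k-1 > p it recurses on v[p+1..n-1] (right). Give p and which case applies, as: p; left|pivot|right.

2; right

pivot=-17, i=-1
j=0: -11>-17, skip
j=1: 0>-17, skip
j=2: -12>-17, skip
j=3: -14>-17, skip
j=4: -19≤-17, i=0, swap(0,4) ⇒ [-19,0,-12,-14,-11,-16,-10,-4,-20,-5,1,-8,-17]
j=5: -16>-17, skip
j=6: -10>-17, skip
j=7: -4>-17, skip
j=8: -20≤-17, i=1, swap(1,8) ⇒ [-19,-20,-12,-14,-11,-16,-10,-4,0,-5,1,-8,-17]
j=9: -5>-17, skip
j=10: 1>-17, skip
j=11: -8>-17, skip
swap(2,12) ⇒ [-19,-20,-17,-14,-11,-16,-10,-4,0,-5,1,-8,-12]; return 2
p = 2; k-1 = 7 > 2 ⇒ right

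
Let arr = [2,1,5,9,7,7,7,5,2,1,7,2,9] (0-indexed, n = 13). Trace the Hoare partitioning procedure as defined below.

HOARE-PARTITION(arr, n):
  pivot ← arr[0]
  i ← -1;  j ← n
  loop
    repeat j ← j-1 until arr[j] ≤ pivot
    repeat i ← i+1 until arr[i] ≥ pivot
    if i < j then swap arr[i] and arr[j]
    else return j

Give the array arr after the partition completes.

[2,1,1,2,7,7,7,5,9,5,7,2,9]

pivot=2
j stops at 11 (2), i stops at 0 (2); swap ⇒ [2,1,5,9,7,7,7,5,2,1,7,2,9]
j stops at 9 (1), i stops at 2 (5); swap ⇒ [2,1,1,9,7,7,7,5,2,5,7,2,9]
j stops at 8 (2), i stops at 3 (9); swap ⇒ [2,1,1,2,7,7,7,5,9,5,7,2,9]
j stops at 3, i stops at 4; i≥j ⇒ return 3. arr=[2,1,1,2,7,7,7,5,9,5,7,2,9]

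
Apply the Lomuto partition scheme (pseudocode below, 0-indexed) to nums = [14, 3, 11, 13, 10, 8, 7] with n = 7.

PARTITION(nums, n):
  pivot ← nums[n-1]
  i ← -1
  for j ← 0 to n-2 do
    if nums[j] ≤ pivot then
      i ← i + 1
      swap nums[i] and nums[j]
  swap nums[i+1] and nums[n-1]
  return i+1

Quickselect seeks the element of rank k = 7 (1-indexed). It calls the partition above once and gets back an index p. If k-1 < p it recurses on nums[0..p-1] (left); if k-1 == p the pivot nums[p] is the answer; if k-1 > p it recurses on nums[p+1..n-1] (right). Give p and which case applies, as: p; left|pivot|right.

1; right

pivot=7, i=-1
j=0: 14>7, skip
j=1: 3≤7, i=0, swap(0,1) ⇒ [3, 14, 11, 13, 10, 8, 7]
j=2: 11>7, skip
j=3: 13>7, skip
j=4: 10>7, skip
j=5: 8>7, skip
swap(1,6) ⇒ [3, 7, 11, 13, 10, 8, 14]; return 1
p = 1; k-1 = 6 > 1 ⇒ right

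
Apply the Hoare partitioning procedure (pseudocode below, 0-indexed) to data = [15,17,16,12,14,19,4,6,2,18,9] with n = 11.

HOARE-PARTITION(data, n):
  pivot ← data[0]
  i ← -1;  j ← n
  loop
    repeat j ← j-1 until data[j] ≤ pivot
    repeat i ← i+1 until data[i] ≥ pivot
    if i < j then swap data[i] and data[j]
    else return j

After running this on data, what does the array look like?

[9,2,6,12,14,4,19,16,17,18,15]

pivot=15
j stops at 10 (9), i stops at 0 (15); swap ⇒ [9,17,16,12,14,19,4,6,2,18,15]
j stops at 8 (2), i stops at 1 (17); swap ⇒ [9,2,16,12,14,19,4,6,17,18,15]
j stops at 7 (6), i stops at 2 (16); swap ⇒ [9,2,6,12,14,19,4,16,17,18,15]
j stops at 6 (4), i stops at 5 (19); swap ⇒ [9,2,6,12,14,4,19,16,17,18,15]
j stops at 5, i stops at 6; i≥j ⇒ return 5. data=[9,2,6,12,14,4,19,16,17,18,15]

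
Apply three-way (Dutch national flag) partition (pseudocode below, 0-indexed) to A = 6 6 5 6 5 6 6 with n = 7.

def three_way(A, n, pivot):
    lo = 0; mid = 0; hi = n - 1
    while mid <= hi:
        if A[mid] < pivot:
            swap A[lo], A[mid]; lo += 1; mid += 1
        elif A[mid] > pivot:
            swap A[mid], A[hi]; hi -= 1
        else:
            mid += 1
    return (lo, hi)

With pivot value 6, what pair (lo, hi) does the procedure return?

lo=0 mid=0 hi=6
6=6: mid=1
6=6: mid=2
5<6: swap(0,2), lo=1 mid=3 ⇒ 5 6 6 6 5 6 6
6=6: mid=4
5<6: swap(1,4), lo=2 mid=5 ⇒ 5 5 6 6 6 6 6
6=6: mid=6
6=6: mid=7
done. lo=2 hi=6; A=5 5 6 6 6 6 6

(2, 6)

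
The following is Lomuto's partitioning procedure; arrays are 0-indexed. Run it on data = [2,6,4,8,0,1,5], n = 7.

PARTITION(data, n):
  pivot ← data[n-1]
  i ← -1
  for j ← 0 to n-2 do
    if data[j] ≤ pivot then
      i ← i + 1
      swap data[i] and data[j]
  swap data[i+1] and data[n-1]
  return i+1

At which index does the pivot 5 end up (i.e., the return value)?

pivot = data[6] = 5; i = -1
j=0: data[0]=2 ≤ 5 → i=0, swap data[0],data[0] (no change) → [2,6,4,8,0,1,5]
j=1: data[1]=6 > 5 → no swap
j=2: data[2]=4 ≤ 5 → i=1, swap data[1],data[2] → [2,4,6,8,0,1,5]
j=3: data[3]=8 > 5 → no swap
j=4: data[4]=0 ≤ 5 → i=2, swap data[2],data[4] → [2,4,0,8,6,1,5]
j=5: data[5]=1 ≤ 5 → i=3, swap data[3],data[5] → [2,4,0,1,6,8,5]
final swap data[4],data[6] → [2,4,0,1,5,8,6]; return 4

4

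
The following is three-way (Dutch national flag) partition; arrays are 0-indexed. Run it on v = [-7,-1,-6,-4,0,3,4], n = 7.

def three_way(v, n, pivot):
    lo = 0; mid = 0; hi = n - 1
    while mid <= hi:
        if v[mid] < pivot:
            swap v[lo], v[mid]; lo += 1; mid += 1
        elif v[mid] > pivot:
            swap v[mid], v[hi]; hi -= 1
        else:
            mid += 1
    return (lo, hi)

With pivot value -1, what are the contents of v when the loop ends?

[-7,-6,-4,-1,3,4,0]

pivot = -1; lo=0, mid=0, hi=6
v[mid]=-7<-1: swap v[0],v[0]; lo=1,mid=1 → [-7,-1,-6,-4,0,3,4]
v[mid]=-1=-1: mid=2
v[mid]=-6<-1: swap v[1],v[2]; lo=2,mid=3 → [-7,-6,-1,-4,0,3,4]
v[mid]=-4<-1: swap v[2],v[3]; lo=3,mid=4 → [-7,-6,-4,-1,0,3,4]
v[mid]=0>-1: swap v[4],v[6]; hi=5 → [-7,-6,-4,-1,4,3,0]
v[mid]=4>-1: swap v[4],v[5]; hi=4 → [-7,-6,-4,-1,3,4,0]
v[mid]=3>-1: swap v[4],v[4]; hi=3 → [-7,-6,-4,-1,3,4,0]
end: lo=3, hi=3; v = [-7,-6,-4,-1,3,4,0]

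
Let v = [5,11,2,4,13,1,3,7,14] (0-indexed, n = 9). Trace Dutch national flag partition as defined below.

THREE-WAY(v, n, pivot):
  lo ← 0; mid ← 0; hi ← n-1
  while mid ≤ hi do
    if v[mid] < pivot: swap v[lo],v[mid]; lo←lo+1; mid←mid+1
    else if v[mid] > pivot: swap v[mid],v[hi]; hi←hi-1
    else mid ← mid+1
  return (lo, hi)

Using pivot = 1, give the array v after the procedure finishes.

lo=0 mid=0 hi=8
5>1: swap(0,8), hi=7 ⇒ [14,11,2,4,13,1,3,7,5]
14>1: swap(0,7), hi=6 ⇒ [7,11,2,4,13,1,3,14,5]
7>1: swap(0,6), hi=5 ⇒ [3,11,2,4,13,1,7,14,5]
3>1: swap(0,5), hi=4 ⇒ [1,11,2,4,13,3,7,14,5]
1=1: mid=1
11>1: swap(1,4), hi=3 ⇒ [1,13,2,4,11,3,7,14,5]
13>1: swap(1,3), hi=2 ⇒ [1,4,2,13,11,3,7,14,5]
4>1: swap(1,2), hi=1 ⇒ [1,2,4,13,11,3,7,14,5]
2>1: swap(1,1), hi=0 ⇒ [1,2,4,13,11,3,7,14,5]
done. lo=0 hi=0; v=[1,2,4,13,11,3,7,14,5]

[1,2,4,13,11,3,7,14,5]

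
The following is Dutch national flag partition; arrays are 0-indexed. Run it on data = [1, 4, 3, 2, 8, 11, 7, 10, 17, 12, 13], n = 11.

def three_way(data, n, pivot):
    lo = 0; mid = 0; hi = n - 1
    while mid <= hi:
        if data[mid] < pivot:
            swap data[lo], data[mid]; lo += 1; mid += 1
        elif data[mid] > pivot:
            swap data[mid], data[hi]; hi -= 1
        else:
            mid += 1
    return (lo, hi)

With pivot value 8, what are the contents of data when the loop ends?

[1, 4, 3, 2, 7, 8, 10, 17, 12, 13, 11]

pivot = 8; lo=0, mid=0, hi=10
data[mid]=1<8: swap data[0],data[0]; lo=1,mid=1 → [1, 4, 3, 2, 8, 11, 7, 10, 17, 12, 13]
data[mid]=4<8: swap data[1],data[1]; lo=2,mid=2 → [1, 4, 3, 2, 8, 11, 7, 10, 17, 12, 13]
data[mid]=3<8: swap data[2],data[2]; lo=3,mid=3 → [1, 4, 3, 2, 8, 11, 7, 10, 17, 12, 13]
data[mid]=2<8: swap data[3],data[3]; lo=4,mid=4 → [1, 4, 3, 2, 8, 11, 7, 10, 17, 12, 13]
data[mid]=8=8: mid=5
data[mid]=11>8: swap data[5],data[10]; hi=9 → [1, 4, 3, 2, 8, 13, 7, 10, 17, 12, 11]
data[mid]=13>8: swap data[5],data[9]; hi=8 → [1, 4, 3, 2, 8, 12, 7, 10, 17, 13, 11]
data[mid]=12>8: swap data[5],data[8]; hi=7 → [1, 4, 3, 2, 8, 17, 7, 10, 12, 13, 11]
data[mid]=17>8: swap data[5],data[7]; hi=6 → [1, 4, 3, 2, 8, 10, 7, 17, 12, 13, 11]
data[mid]=10>8: swap data[5],data[6]; hi=5 → [1, 4, 3, 2, 8, 7, 10, 17, 12, 13, 11]
data[mid]=7<8: swap data[4],data[5]; lo=5,mid=6 → [1, 4, 3, 2, 7, 8, 10, 17, 12, 13, 11]
end: lo=5, hi=5; data = [1, 4, 3, 2, 7, 8, 10, 17, 12, 13, 11]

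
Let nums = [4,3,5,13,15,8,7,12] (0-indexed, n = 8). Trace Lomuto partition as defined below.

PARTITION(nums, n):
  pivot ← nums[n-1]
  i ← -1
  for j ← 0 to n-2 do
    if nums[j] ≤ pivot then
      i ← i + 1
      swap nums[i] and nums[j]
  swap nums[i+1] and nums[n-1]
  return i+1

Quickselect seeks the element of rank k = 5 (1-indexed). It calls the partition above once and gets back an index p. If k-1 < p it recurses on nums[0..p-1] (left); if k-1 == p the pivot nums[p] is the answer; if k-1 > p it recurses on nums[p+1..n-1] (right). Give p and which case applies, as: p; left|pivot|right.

5; left

pivot = nums[7] = 12; i = -1
j=0: nums[0]=4 ≤ 12 → i=0, swap nums[0],nums[0] (no change) → [4,3,5,13,15,8,7,12]
j=1: nums[1]=3 ≤ 12 → i=1, swap nums[1],nums[1] (no change) → [4,3,5,13,15,8,7,12]
j=2: nums[2]=5 ≤ 12 → i=2, swap nums[2],nums[2] (no change) → [4,3,5,13,15,8,7,12]
j=3: nums[3]=13 > 12 → no swap
j=4: nums[4]=15 > 12 → no swap
j=5: nums[5]=8 ≤ 12 → i=3, swap nums[3],nums[5] → [4,3,5,8,15,13,7,12]
j=6: nums[6]=7 ≤ 12 → i=4, swap nums[4],nums[6] → [4,3,5,8,7,13,15,12]
final swap nums[5],nums[7] → [4,3,5,8,7,12,15,13]; return 5
p = 5; k-1 = 4 < 5 ⇒ left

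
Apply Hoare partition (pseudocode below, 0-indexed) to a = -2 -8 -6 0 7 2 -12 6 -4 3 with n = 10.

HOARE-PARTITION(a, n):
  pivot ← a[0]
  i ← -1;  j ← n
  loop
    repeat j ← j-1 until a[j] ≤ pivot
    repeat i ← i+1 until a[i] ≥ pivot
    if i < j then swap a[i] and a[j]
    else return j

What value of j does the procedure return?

pivot = a[0] = -2; i = -1, j = 10
j→8 (a[8]=-4≤-2), i→0 (a[0]=-2≥-2); i<j, swap → -4 -8 -6 0 7 2 -12 6 -2 3
j→6 (a[6]=-12≤-2), i→3 (a[3]=0≥-2); i<j, swap → -4 -8 -6 -12 7 2 0 6 -2 3
j→3, i→4; i≥j, return j=3. a = -4 -8 -6 -12 7 2 0 6 -2 3

3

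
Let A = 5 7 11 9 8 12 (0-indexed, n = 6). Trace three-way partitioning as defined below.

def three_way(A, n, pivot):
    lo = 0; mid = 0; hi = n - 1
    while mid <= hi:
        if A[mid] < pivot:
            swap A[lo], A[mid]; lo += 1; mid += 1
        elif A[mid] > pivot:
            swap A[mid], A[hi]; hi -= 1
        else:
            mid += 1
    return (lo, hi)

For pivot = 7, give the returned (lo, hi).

pivot = 7; lo=0, mid=0, hi=5
A[mid]=5<7: swap A[0],A[0]; lo=1,mid=1 → 5 7 11 9 8 12
A[mid]=7=7: mid=2
A[mid]=11>7: swap A[2],A[5]; hi=4 → 5 7 12 9 8 11
A[mid]=12>7: swap A[2],A[4]; hi=3 → 5 7 8 9 12 11
A[mid]=8>7: swap A[2],A[3]; hi=2 → 5 7 9 8 12 11
A[mid]=9>7: swap A[2],A[2]; hi=1 → 5 7 9 8 12 11
end: lo=1, hi=1; A = 5 7 9 8 12 11

(1, 1)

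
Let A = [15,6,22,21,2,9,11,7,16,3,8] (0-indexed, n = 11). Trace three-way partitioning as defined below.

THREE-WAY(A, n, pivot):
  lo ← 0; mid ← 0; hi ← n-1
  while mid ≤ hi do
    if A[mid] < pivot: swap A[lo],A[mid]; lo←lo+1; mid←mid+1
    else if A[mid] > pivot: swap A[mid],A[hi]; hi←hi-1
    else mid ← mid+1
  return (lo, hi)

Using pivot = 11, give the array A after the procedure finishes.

pivot = 11; lo=0, mid=0, hi=10
A[mid]=15>11: swap A[0],A[10]; hi=9 → [8,6,22,21,2,9,11,7,16,3,15]
A[mid]=8<11: swap A[0],A[0]; lo=1,mid=1 → [8,6,22,21,2,9,11,7,16,3,15]
A[mid]=6<11: swap A[1],A[1]; lo=2,mid=2 → [8,6,22,21,2,9,11,7,16,3,15]
A[mid]=22>11: swap A[2],A[9]; hi=8 → [8,6,3,21,2,9,11,7,16,22,15]
A[mid]=3<11: swap A[2],A[2]; lo=3,mid=3 → [8,6,3,21,2,9,11,7,16,22,15]
A[mid]=21>11: swap A[3],A[8]; hi=7 → [8,6,3,16,2,9,11,7,21,22,15]
A[mid]=16>11: swap A[3],A[7]; hi=6 → [8,6,3,7,2,9,11,16,21,22,15]
A[mid]=7<11: swap A[3],A[3]; lo=4,mid=4 → [8,6,3,7,2,9,11,16,21,22,15]
A[mid]=2<11: swap A[4],A[4]; lo=5,mid=5 → [8,6,3,7,2,9,11,16,21,22,15]
A[mid]=9<11: swap A[5],A[5]; lo=6,mid=6 → [8,6,3,7,2,9,11,16,21,22,15]
A[mid]=11=11: mid=7
end: lo=6, hi=6; A = [8,6,3,7,2,9,11,16,21,22,15]

[8,6,3,7,2,9,11,16,21,22,15]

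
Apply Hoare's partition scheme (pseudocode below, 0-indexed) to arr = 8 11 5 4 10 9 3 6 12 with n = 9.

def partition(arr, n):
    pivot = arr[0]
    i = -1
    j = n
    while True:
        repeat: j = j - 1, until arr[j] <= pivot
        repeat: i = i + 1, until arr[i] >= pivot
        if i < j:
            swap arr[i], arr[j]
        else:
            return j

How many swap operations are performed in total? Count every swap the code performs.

2

pivot = arr[0] = 8; i = -1, j = 9
j→7 (arr[7]=6≤8), i→0 (arr[0]=8≥8); i<j, swap → 6 11 5 4 10 9 3 8 12
j→6 (arr[6]=3≤8), i→1 (arr[1]=11≥8); i<j, swap → 6 3 5 4 10 9 11 8 12
j→3, i→4; i≥j, return j=3. arr = 6 3 5 4 10 9 11 8 12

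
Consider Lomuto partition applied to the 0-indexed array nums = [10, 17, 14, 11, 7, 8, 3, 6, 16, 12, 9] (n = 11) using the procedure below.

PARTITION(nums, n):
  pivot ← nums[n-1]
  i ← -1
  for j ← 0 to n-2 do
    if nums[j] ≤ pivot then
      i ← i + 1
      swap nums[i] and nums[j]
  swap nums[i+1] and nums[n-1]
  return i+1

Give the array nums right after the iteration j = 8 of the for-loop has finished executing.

pivot=9, i=-1
j=0: 10>9, skip
j=1: 17>9, skip
j=2: 14>9, skip
j=3: 11>9, skip
j=4: 7≤9, i=0, swap(0,4) ⇒ [7, 17, 14, 11, 10, 8, 3, 6, 16, 12, 9]
j=5: 8≤9, i=1, swap(1,5) ⇒ [7, 8, 14, 11, 10, 17, 3, 6, 16, 12, 9]
j=6: 3≤9, i=2, swap(2,6) ⇒ [7, 8, 3, 11, 10, 17, 14, 6, 16, 12, 9]
j=7: 6≤9, i=3, swap(3,7) ⇒ [7, 8, 3, 6, 10, 17, 14, 11, 16, 12, 9]
j=8: 16>9, skip
(after j=8) nums = [7, 8, 3, 6, 10, 17, 14, 11, 16, 12, 9]

[7, 8, 3, 6, 10, 17, 14, 11, 16, 12, 9]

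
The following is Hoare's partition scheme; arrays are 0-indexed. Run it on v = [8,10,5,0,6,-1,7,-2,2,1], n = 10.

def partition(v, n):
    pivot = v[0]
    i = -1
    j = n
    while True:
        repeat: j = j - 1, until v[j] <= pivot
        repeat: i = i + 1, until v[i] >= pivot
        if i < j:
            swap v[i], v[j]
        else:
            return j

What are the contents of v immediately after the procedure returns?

pivot=8
j stops at 9 (1), i stops at 0 (8); swap ⇒ [1,10,5,0,6,-1,7,-2,2,8]
j stops at 8 (2), i stops at 1 (10); swap ⇒ [1,2,5,0,6,-1,7,-2,10,8]
j stops at 7, i stops at 8; i≥j ⇒ return 7. v=[1,2,5,0,6,-1,7,-2,10,8]

[1,2,5,0,6,-1,7,-2,10,8]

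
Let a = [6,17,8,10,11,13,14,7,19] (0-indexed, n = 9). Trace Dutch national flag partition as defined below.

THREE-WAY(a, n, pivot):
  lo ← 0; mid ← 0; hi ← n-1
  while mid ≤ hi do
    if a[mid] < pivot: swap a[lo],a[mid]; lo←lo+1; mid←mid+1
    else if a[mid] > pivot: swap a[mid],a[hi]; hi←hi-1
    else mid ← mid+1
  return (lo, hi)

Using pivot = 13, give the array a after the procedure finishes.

[6,7,8,10,11,13,14,19,17]

pivot = 13; lo=0, mid=0, hi=8
a[mid]=6<13: swap a[0],a[0]; lo=1,mid=1 → [6,17,8,10,11,13,14,7,19]
a[mid]=17>13: swap a[1],a[8]; hi=7 → [6,19,8,10,11,13,14,7,17]
a[mid]=19>13: swap a[1],a[7]; hi=6 → [6,7,8,10,11,13,14,19,17]
a[mid]=7<13: swap a[1],a[1]; lo=2,mid=2 → [6,7,8,10,11,13,14,19,17]
a[mid]=8<13: swap a[2],a[2]; lo=3,mid=3 → [6,7,8,10,11,13,14,19,17]
a[mid]=10<13: swap a[3],a[3]; lo=4,mid=4 → [6,7,8,10,11,13,14,19,17]
a[mid]=11<13: swap a[4],a[4]; lo=5,mid=5 → [6,7,8,10,11,13,14,19,17]
a[mid]=13=13: mid=6
a[mid]=14>13: swap a[6],a[6]; hi=5 → [6,7,8,10,11,13,14,19,17]
end: lo=5, hi=5; a = [6,7,8,10,11,13,14,19,17]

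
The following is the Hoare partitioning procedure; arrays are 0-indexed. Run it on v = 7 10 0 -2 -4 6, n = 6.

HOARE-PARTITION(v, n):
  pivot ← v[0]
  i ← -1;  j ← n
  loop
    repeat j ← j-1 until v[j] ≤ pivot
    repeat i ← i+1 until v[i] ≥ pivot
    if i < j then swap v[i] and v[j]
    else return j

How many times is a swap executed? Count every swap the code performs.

2

pivot=7
j stops at 5 (6), i stops at 0 (7); swap ⇒ 6 10 0 -2 -4 7
j stops at 4 (-4), i stops at 1 (10); swap ⇒ 6 -4 0 -2 10 7
j stops at 3, i stops at 4; i≥j ⇒ return 3. v=6 -4 0 -2 10 7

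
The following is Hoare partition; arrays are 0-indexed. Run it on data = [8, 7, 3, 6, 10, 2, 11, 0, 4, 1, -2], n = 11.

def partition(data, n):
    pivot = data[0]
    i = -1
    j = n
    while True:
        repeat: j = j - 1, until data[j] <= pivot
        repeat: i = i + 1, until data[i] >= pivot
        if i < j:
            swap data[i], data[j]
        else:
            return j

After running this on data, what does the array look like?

pivot=8
j stops at 10 (-2), i stops at 0 (8); swap ⇒ [-2, 7, 3, 6, 10, 2, 11, 0, 4, 1, 8]
j stops at 9 (1), i stops at 4 (10); swap ⇒ [-2, 7, 3, 6, 1, 2, 11, 0, 4, 10, 8]
j stops at 8 (4), i stops at 6 (11); swap ⇒ [-2, 7, 3, 6, 1, 2, 4, 0, 11, 10, 8]
j stops at 7, i stops at 8; i≥j ⇒ return 7. data=[-2, 7, 3, 6, 1, 2, 4, 0, 11, 10, 8]

[-2, 7, 3, 6, 1, 2, 4, 0, 11, 10, 8]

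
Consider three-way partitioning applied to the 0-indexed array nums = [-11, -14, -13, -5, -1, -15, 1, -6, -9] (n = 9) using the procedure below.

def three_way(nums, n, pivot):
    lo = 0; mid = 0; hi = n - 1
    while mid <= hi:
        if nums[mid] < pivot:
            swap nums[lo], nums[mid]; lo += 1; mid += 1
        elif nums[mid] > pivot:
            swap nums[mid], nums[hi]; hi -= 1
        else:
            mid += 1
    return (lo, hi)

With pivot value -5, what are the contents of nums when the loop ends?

[-11, -14, -13, -9, -15, -6, -5, 1, -1]

lo=0 mid=0 hi=8
-11<-5: swap(0,0), lo=1 mid=1 ⇒ [-11, -14, -13, -5, -1, -15, 1, -6, -9]
-14<-5: swap(1,1), lo=2 mid=2 ⇒ [-11, -14, -13, -5, -1, -15, 1, -6, -9]
-13<-5: swap(2,2), lo=3 mid=3 ⇒ [-11, -14, -13, -5, -1, -15, 1, -6, -9]
-5=-5: mid=4
-1>-5: swap(4,8), hi=7 ⇒ [-11, -14, -13, -5, -9, -15, 1, -6, -1]
-9<-5: swap(3,4), lo=4 mid=5 ⇒ [-11, -14, -13, -9, -5, -15, 1, -6, -1]
-15<-5: swap(4,5), lo=5 mid=6 ⇒ [-11, -14, -13, -9, -15, -5, 1, -6, -1]
1>-5: swap(6,7), hi=6 ⇒ [-11, -14, -13, -9, -15, -5, -6, 1, -1]
-6<-5: swap(5,6), lo=6 mid=7 ⇒ [-11, -14, -13, -9, -15, -6, -5, 1, -1]
done. lo=6 hi=6; nums=[-11, -14, -13, -9, -15, -6, -5, 1, -1]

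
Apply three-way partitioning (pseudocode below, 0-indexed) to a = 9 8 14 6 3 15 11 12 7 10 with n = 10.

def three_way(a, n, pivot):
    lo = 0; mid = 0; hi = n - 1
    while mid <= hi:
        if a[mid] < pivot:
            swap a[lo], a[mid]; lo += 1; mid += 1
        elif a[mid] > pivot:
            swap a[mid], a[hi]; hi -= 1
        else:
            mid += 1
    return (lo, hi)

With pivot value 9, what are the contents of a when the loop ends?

lo=0 mid=0 hi=9
9=9: mid=1
8<9: swap(0,1), lo=1 mid=2 ⇒ 8 9 14 6 3 15 11 12 7 10
14>9: swap(2,9), hi=8 ⇒ 8 9 10 6 3 15 11 12 7 14
10>9: swap(2,8), hi=7 ⇒ 8 9 7 6 3 15 11 12 10 14
7<9: swap(1,2), lo=2 mid=3 ⇒ 8 7 9 6 3 15 11 12 10 14
6<9: swap(2,3), lo=3 mid=4 ⇒ 8 7 6 9 3 15 11 12 10 14
3<9: swap(3,4), lo=4 mid=5 ⇒ 8 7 6 3 9 15 11 12 10 14
15>9: swap(5,7), hi=6 ⇒ 8 7 6 3 9 12 11 15 10 14
12>9: swap(5,6), hi=5 ⇒ 8 7 6 3 9 11 12 15 10 14
11>9: swap(5,5), hi=4 ⇒ 8 7 6 3 9 11 12 15 10 14
done. lo=4 hi=4; a=8 7 6 3 9 11 12 15 10 14

8 7 6 3 9 11 12 15 10 14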